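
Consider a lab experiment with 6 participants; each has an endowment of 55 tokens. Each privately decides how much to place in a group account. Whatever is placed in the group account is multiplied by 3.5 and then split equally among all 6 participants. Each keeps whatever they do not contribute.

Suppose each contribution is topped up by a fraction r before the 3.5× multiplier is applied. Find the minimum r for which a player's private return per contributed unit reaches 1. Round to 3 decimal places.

0.714

With matching at rate r, one contributed unit becomes (1 + r) in the group account and returns 3.5 × (1 + r) / 6 to the contributor.
Setting this equal to 1: 1 + r = 6/3.5 = 1.7143.
So the minimum matching rate is r = 1.7143 − 1 = 0.714.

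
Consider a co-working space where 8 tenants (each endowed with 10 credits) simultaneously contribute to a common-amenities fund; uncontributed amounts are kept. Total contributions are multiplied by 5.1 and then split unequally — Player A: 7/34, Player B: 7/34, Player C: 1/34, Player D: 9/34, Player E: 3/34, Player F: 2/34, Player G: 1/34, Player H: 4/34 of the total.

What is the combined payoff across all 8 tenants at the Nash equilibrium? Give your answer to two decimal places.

203.00 credits

Player j's private return per contributed unit is 5.1 × (j's share). Contributing is weakly dominant for j when that share is at least 1/5.1 = 0.1961, and contributing 0 is dominant otherwise.
Player A, Player B and Player D are above the threshold, contributing 10 each; the remaining 5 contribute 0. Total contributed: 30.
The common-amenities fund pays out 5.1 × 30 = 153.00 in total (split across the unequal shares, but the aggregate is all that matters for the group sum).
The 5 free-riders keep 10 each, adding 50. Group total = 50 + 153.00 = 203.00.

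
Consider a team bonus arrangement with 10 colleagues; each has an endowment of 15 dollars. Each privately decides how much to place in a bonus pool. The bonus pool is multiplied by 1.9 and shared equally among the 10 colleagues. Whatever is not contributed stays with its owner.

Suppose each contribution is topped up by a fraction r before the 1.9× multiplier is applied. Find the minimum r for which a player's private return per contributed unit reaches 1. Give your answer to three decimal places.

4.263

With matching at rate r, one contributed unit becomes (1 + r) in the bonus pool and returns 1.9 × (1 + r) / 10 to the contributor.
Setting this equal to 1: 1 + r = 10/1.9 = 5.2632.
So the minimum matching rate is r = 5.2632 − 1 = 4.263.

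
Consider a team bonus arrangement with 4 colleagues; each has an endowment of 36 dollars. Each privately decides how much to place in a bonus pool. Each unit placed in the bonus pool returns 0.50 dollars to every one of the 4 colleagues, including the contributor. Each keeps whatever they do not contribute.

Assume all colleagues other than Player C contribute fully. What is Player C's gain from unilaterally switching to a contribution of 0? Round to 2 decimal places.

18.00 dollars

Switching from a contribution of 36 to 0 lets Player C keep an extra 36 dollars, but lowers the bonus pool by 36, which costs Player C their own share of that drop: 0.50 × 36 = 18.00.
Net gain = 36 − 18.00 = 18.00. The private return per contributed unit (0.50) is below 1, so free-riding is indeed the best response regardless of what the others do.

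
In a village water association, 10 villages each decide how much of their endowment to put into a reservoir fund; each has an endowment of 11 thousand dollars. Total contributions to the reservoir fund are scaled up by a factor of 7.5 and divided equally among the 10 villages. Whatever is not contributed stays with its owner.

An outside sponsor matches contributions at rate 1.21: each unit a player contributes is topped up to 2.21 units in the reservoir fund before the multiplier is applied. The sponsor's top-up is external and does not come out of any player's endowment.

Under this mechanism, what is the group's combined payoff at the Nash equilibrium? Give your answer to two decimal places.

1823.25 thousand dollars

With the mechanism, a contributed unit returns 7.5 × 2.21 / 10 = 1.6575 per unit of net cost to the contributor — now above 1 — so contributing fully is weakly dominant for every player.
At the Nash equilibrium everyone contributes 11. Group total payoff = 7.5 × 2.21 × 110 = 1823.25.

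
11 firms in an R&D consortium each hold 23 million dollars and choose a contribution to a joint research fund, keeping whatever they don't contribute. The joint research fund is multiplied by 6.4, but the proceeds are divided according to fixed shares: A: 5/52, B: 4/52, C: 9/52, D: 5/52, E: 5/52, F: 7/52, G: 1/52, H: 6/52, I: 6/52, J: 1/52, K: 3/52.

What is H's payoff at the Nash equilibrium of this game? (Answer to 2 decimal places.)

A player with share s gets back 6.4·s per unit contributed, so full contribution is dominant for anyone with s > 1/6.4 = 0.1563 and zero contribution is dominant for anyone below.
Only C (9/52) clears that bar, contributing 23; the remaining 10 contribute 0. Total contributed: 23.
H keeps 23 and receives 6.4 × 23 × 6/52 = 16.98 from the joint research fund, for a payoff of 39.98.

39.98 million dollars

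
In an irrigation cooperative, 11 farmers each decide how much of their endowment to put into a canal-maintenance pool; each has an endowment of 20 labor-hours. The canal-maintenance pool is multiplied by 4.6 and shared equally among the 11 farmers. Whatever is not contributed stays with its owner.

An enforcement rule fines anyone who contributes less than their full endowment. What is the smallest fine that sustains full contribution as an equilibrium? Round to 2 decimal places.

11.64 labor-hours

Given the others contribute fully, the best deviation is to contribute 0 (any partial contribution still incurs the fine and gives up units whose private return 0.4182 is below 1).
Deviating from 20 to 0 saves 20 labor-hours but forfeits the deviator's share of the drop in the canal-maintenance pool: 4.6/11 × 20 = 8.36.
So the deviation gain is 20 − 8.36 = 11.64, and the fine must be at least 11.64 labor-hours to wipe it out.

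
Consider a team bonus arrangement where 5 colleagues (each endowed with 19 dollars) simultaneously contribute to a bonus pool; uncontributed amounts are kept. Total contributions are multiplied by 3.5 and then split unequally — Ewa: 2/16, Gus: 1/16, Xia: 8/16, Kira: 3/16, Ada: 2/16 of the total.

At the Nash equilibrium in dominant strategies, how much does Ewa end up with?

27.31 dollars

A player with share s gets back 3.5·s per unit contributed, so full contribution is dominant for anyone with s > 1/3.5 = 0.2857 and zero contribution is dominant for anyone below.
Xia alone (share 8/16) is above the threshold, contributing 19; the remaining 4 contribute 0. Total contributed: 19.
Ewa keeps 19 and receives 3.5 × 19 × 2/16 = 8.31 from the bonus pool, for a payoff of 27.31.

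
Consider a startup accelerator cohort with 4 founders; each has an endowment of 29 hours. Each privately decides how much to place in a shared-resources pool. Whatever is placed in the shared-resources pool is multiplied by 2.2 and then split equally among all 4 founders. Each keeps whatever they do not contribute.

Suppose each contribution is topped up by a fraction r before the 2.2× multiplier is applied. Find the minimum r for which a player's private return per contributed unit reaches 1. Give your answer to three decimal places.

With matching at rate r, one contributed unit becomes (1 + r) in the shared-resources pool and returns 2.2 × (1 + r) / 4 to the contributor.
Setting this equal to 1: 1 + r = 4/2.2 = 1.8182.
So the minimum matching rate is r = 1.8182 − 1 = 0.818.

0.818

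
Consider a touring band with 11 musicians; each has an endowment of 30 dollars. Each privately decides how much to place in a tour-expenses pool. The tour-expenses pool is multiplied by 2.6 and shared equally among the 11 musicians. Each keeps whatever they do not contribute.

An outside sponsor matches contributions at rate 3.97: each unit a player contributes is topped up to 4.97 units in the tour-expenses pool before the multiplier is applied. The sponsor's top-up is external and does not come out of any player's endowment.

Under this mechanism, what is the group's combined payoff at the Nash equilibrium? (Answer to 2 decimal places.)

Under the mechanism each unit contributed yields 2.6 × 4.97 / 11 = 1.1747 back to its contributor per unit of net cost, which exceeds 1, making full contribution the dominant choice for everyone.
So the Nash equilibrium is full contribution by all 11; the group earns 2.6 × 4.97 × 330 = 4264.26.

4264.26 dollars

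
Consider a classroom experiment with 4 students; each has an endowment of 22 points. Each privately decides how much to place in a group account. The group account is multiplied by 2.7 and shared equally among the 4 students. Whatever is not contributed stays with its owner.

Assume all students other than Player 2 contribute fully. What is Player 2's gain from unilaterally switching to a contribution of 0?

Switching from a contribution of 22 to 0 lets Player 2 keep an extra 22 points, but lowers the group account by 22, which costs Player 2 their own share of that drop: 2.7/4 × 22 = 14.85.
Net gain = 22 − 14.85 = 7.15. The private return per contributed unit (0.6750) is below 1, so free-riding is indeed the best response regardless of what the others do.

7.15 points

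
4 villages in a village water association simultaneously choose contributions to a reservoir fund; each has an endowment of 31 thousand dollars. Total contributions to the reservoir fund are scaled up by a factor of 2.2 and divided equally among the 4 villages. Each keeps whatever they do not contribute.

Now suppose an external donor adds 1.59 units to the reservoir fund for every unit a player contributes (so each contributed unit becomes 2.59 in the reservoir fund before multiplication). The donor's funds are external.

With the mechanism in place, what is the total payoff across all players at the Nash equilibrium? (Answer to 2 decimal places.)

The effective private return per unit is now 2.2 × 2.59 / 4 = 1.4245 > 1, so every player's dominant strategy flips to full contribution.
At the Nash equilibrium everyone contributes 31. Group total payoff = 2.2 × 2.59 × 124 = 706.55.

706.55 thousand dollars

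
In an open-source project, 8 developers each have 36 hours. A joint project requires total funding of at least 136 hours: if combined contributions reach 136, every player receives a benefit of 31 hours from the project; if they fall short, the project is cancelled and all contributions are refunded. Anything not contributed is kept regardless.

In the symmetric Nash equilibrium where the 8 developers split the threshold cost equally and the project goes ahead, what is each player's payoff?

Equal share of the threshold: 136/8 = 17.
At this profile no one gains by cutting their contribution: any cut drops the total below 136, the project is cancelled, contributions are refunded, and the deviator ends with 36, which is less than 36 − 17 + 31 = 50. Contributing more than 17 just wastes the excess. So contributing exactly 17 is a best response.
Each player's payoff: 36 − 17 + 31 = 50.

50 hours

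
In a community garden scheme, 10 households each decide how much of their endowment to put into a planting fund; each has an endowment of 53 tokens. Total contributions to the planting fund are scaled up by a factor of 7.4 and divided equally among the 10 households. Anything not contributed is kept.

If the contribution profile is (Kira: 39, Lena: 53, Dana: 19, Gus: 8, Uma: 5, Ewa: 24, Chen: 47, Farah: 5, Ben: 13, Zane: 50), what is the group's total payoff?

Total contributed: 39 + 53 + 19 + 8 + 5 + 24 + 47 + 5 + 13 + 50 = 263; total kept: 10 × 53 − 263 = 267.
The planting fund pays out 7.4 × 263 = 1946.20 in aggregate.
Group total = 267 + 1946.20 = 2213.20.

2213.20 tokens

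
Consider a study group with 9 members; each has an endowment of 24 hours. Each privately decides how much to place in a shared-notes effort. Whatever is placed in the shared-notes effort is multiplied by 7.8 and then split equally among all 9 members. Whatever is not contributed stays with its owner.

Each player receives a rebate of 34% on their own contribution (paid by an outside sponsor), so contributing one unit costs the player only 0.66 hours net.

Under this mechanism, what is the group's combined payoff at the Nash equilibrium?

With the mechanism, a contributed unit returns (7.8/9) / 0.66 = 1.3131 per unit of net cost to the contributor — now above 1 — so contributing fully is weakly dominant for every player.
At the Nash equilibrium everyone contributes 24. Group total payoff = 9 × (24 × 0.34 + 7.8 × 24) = 1758.24.

1758.24 hours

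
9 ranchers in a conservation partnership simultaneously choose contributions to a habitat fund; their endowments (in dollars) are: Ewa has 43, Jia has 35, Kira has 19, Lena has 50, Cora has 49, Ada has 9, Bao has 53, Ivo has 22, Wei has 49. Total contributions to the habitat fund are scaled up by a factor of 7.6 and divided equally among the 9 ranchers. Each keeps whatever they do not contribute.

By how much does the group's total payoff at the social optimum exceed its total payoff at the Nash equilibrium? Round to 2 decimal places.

The private return per contributed unit is 7.6/9 = 0.8444 < 1 for every player regardless of endowment, so the Nash equilibrium is zero contribution and the group total is Σ E_j = 43 + 35 + 19 + 50 + 49 + 9 + 53 + 22 + 49 = 329.
Each contributed unit returns 7.600 to the group, so the social optimum is full contribution by everyone: group total = 7.600 × 329 = 2500.40.
Efficiency loss = (7.600 − 1) × 329 = 2171.40.

2171.40 dollars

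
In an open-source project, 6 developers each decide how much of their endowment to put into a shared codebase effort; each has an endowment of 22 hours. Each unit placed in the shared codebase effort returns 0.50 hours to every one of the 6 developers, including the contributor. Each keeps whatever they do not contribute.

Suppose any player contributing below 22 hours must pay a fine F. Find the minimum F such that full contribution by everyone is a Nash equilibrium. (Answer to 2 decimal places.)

Given the others contribute fully, the best deviation is to contribute 0 (any partial contribution still incurs the fine and gives up units whose private return 0.50 is below 1).
Deviating from 22 to 0 saves 22 hours but forfeits the deviator's share of the drop in the shared codebase effort: 0.50 × 22 = 11.00.
So the deviation gain is 22 − 11.00 = 11.00, and the fine must be at least 11.00 hours to wipe it out.

11.00 hours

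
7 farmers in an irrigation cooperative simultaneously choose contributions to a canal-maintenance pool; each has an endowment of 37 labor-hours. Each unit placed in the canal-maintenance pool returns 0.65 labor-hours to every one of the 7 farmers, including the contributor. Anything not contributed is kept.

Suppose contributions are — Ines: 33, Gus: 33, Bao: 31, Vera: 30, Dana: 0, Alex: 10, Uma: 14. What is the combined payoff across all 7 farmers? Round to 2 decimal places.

795.05 labor-hours

Total contributed: 33 + 33 + 31 + 30 + 0 + 10 + 14 = 151; total kept: 7 × 37 − 151 = 108.
The canal-maintenance pool pays out 0.65 × 7 × 151 = 687.05 in aggregate.
Group total = 108 + 687.05 = 795.05.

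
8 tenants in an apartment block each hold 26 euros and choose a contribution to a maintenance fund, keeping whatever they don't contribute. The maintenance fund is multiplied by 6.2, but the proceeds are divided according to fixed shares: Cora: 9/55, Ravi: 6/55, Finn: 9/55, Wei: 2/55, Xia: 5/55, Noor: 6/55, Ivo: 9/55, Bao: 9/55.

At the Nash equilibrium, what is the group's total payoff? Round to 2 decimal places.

A player with share s gets back 6.2·s per unit contributed, so full contribution is dominant for anyone with s > 1/6.2 = 0.1613 and zero contribution is dominant for anyone below.
Cora, Finn, Ivo and Bao clear that bar, contributing 26 each; the remaining 4 contribute 0. Total contributed: 104.
The maintenance fund pays out 6.2 × 104 = 644.80 in total (split across the unequal shares, but the aggregate is all that matters for the group sum).
The 4 free-riders keep 26 each, adding 104. Group total = 104 + 644.80 = 748.80.

748.80 euros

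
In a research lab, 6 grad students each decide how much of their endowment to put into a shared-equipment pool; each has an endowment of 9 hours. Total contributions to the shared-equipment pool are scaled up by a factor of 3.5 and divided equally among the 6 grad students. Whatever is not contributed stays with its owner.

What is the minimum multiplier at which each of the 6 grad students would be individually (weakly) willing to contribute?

A contributed unit returns (multiplier)/6 to its contributor.
This reaches 1 exactly when the multiplier is 6.

6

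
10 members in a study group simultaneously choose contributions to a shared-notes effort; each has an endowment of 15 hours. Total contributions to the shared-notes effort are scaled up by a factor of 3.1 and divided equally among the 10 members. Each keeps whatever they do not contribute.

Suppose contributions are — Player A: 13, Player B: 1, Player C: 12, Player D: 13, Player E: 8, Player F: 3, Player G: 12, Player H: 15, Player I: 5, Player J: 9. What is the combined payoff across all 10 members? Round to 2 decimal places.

Total contributed: 13 + 1 + 12 + 13 + 8 + 3 + 12 + 15 + 5 + 9 = 91; total kept: 10 × 15 − 91 = 59.
The shared-notes effort pays out 3.1 × 91 = 282.10 in aggregate.
Group total = 59 + 282.10 = 341.10.

341.10 hours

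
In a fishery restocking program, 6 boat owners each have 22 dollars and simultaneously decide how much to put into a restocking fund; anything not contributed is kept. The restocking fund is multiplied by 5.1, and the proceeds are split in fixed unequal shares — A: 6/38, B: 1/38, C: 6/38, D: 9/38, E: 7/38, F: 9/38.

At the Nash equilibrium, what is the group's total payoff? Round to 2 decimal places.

Each unit j contributes comes back to j as 5.1 × (j's share), so j prefers to contribute only if that share exceeds 1/5.1 = 0.1961; otherwise keeping the unit dominates.
The shares above 0.1961 belong to D and F, contributing 22 each; the remaining 4 contribute 0. Total contributed: 44.
The restocking fund pays out 5.1 × 44 = 224.40 in total (split across the unequal shares, but the aggregate is all that matters for the group sum).
The 4 free-riders keep 22 each, adding 88. Group total = 88 + 224.40 = 312.40.

312.40 dollars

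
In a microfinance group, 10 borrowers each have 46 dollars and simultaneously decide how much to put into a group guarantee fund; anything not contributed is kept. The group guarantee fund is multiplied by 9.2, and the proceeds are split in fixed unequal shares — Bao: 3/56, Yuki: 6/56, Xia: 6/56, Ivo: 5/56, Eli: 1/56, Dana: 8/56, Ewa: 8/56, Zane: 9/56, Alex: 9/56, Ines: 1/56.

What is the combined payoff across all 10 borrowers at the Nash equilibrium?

Player j's private return per contributed unit is 9.2 × (j's share). Contributing is weakly dominant for j when that share is at least 1/9.2 = 0.1087, and contributing 0 is dominant otherwise.
The shares above 0.1087 belong to Dana, Ewa, Zane and Alex, contributing 46 each; the remaining 6 contribute 0. Total contributed: 184.
The group guarantee fund pays out 9.2 × 184 = 1692.80 in total (split across the unequal shares, but the aggregate is all that matters for the group sum).
The 6 free-riders keep 46 each, adding 276. Group total = 276 + 1692.80 = 1968.80.

1968.80 dollars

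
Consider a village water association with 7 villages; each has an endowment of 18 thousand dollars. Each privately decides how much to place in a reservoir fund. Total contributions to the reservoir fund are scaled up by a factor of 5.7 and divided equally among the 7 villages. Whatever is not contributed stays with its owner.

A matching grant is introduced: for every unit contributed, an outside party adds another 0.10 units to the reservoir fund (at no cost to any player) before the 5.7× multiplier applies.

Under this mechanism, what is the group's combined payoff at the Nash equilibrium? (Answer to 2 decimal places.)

The effective private return is 5.7 × 1.10 / 7 = 0.8957, which is still under 1, so the mechanism doesn't change anyone's dominant strategy: zero contribution.
At the Nash equilibrium no one contributes; group total payoff = 7 × 18 = 126.

126.00 thousand dollars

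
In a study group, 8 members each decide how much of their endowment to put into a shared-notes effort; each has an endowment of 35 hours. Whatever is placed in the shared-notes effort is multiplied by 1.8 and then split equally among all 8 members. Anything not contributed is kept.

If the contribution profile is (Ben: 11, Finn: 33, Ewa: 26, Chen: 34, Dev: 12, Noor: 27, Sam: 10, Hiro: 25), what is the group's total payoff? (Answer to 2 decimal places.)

Total contributed: 11 + 33 + 26 + 34 + 12 + 27 + 10 + 25 = 178; total kept: 8 × 35 − 178 = 102.
The shared-notes effort pays out 1.8 × 178 = 320.40 in aggregate.
Group total = 102 + 320.40 = 422.40.

422.40 hours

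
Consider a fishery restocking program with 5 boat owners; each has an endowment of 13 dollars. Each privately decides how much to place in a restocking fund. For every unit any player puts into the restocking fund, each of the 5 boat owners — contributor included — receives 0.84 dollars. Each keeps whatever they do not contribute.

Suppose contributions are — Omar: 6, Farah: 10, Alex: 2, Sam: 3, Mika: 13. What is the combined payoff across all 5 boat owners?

173.80 dollars

Total contributed: 6 + 10 + 2 + 3 + 13 = 34; total kept: 5 × 13 − 34 = 31.
The restocking fund pays out 0.84 × 5 × 34 = 142.80 in aggregate.
Group total = 31 + 142.80 = 173.80.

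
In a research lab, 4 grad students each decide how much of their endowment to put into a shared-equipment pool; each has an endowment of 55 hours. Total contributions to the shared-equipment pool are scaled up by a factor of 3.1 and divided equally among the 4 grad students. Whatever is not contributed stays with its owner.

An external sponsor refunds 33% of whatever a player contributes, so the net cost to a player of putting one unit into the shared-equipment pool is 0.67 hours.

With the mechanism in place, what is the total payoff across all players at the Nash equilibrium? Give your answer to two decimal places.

754.60 hours

With the mechanism, a contributed unit returns (3.1/4) / 0.67 = 1.1567 per unit of net cost to the contributor — now above 1 — so contributing fully is weakly dominant for every player.
At the Nash equilibrium everyone contributes 55. Group total payoff = 4 × (55 × 0.33 + 3.1 × 55) = 754.60.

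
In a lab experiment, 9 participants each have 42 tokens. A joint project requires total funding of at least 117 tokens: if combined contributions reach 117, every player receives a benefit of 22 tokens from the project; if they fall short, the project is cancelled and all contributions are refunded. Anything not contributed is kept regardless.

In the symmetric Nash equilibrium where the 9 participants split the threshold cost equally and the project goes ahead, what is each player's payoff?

Equal share of the threshold: 117/9 = 13.
At this profile no one gains by cutting their contribution: any cut drops the total below 117, the project is cancelled, contributions are refunded, and the deviator ends with 42, which is less than 42 − 13 + 22 = 51. Contributing more than 13 just wastes the excess. So contributing exactly 13 is a best response.
Each player's payoff: 42 − 13 + 22 = 51.

51 tokens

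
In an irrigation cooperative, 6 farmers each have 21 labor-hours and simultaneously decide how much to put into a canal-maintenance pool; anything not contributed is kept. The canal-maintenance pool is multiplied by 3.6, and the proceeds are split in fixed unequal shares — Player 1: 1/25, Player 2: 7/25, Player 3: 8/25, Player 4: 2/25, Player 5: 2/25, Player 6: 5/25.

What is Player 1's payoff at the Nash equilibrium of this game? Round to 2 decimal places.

27.05 labor-hours

Each unit j contributes comes back to j as 3.6 × (j's share), so j prefers to contribute only if that share exceeds 1/3.6 = 0.2778; otherwise keeping the unit dominates.
Player 2 and Player 3 clear that bar, contributing 21 each; the remaining 4 contribute 0. Total contributed: 42.
Player 1 keeps 21 and receives 3.6 × 42 × 1/25 = 6.05 from the canal-maintenance pool, for a payoff of 27.05.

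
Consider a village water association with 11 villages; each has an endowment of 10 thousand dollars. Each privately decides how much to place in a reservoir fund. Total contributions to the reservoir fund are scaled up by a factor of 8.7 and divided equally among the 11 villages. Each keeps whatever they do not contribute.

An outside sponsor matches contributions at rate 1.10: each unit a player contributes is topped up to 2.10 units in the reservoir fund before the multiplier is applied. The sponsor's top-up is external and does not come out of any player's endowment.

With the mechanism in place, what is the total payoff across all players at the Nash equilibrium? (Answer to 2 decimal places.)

2009.70 thousand dollars

With the mechanism, a contributed unit returns 8.7 × 2.10 / 11 = 1.6609 per unit of net cost to the contributor — now above 1 — so contributing fully is weakly dominant for every player.
At the Nash equilibrium everyone contributes 10. Group total payoff = 8.7 × 2.10 × 110 = 2009.70.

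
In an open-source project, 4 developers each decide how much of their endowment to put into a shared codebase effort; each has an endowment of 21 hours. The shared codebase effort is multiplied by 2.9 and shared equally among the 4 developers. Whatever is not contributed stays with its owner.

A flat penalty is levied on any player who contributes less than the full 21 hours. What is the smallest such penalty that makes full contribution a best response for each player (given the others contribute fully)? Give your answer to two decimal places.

5.78 hours

Given the others contribute fully, the best deviation is to contribute 0 (any partial contribution still incurs the fine and gives up units whose private return 0.7250 is below 1).
Deviating from 21 to 0 saves 21 hours but forfeits the deviator's share of the drop in the shared codebase effort: 2.9/4 × 21 = 15.22.
So the deviation gain is 21 − 15.22 = 5.78, and the fine must be at least 5.78 hours to wipe it out.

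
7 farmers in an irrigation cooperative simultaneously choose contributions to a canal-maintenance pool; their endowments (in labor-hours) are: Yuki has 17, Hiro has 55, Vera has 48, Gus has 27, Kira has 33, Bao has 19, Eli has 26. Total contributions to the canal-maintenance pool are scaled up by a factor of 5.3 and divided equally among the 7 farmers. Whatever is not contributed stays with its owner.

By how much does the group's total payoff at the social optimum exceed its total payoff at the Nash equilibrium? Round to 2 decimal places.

967.50 labor-hours

The private return per contributed unit is 5.3/7 = 0.7571 < 1 for every player regardless of endowment, so the Nash equilibrium is zero contribution and the group total is Σ E_j = 17 + 55 + 48 + 27 + 33 + 19 + 26 = 225.
Each contributed unit returns 5.300 to the group, so the social optimum is full contribution by everyone: group total = 5.300 × 225 = 1192.50.
Efficiency loss = (5.300 − 1) × 225 = 967.50.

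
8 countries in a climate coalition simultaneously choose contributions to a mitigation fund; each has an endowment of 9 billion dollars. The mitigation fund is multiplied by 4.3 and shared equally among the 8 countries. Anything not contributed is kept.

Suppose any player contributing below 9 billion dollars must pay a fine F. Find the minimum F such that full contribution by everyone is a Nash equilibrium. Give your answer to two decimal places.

Given the others contribute fully, the best deviation is to contribute 0 (any partial contribution still incurs the fine and gives up units whose private return 0.5375 is below 1).
Deviating from 9 to 0 saves 9 billion dollars but forfeits the deviator's share of the drop in the mitigation fund: 4.3/8 × 9 = 4.84.
So the deviation gain is 9 − 4.84 = 4.16, and the fine must be at least 4.16 billion dollars to wipe it out.

4.16 billion dollars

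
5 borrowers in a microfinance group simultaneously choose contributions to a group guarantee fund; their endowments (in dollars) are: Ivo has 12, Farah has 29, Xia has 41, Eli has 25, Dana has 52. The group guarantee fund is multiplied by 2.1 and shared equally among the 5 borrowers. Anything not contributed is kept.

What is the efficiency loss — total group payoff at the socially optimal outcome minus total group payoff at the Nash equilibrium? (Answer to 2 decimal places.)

The private return per contributed unit is 2.1/5 = 0.4200 < 1 for every player regardless of endowment, so the Nash equilibrium is zero contribution and the group total is Σ E_j = 12 + 29 + 41 + 25 + 52 = 159.
Each contributed unit returns 2.100 to the group, so the social optimum is full contribution by everyone: group total = 2.100 × 159 = 333.90.
Efficiency loss = (2.100 − 1) × 159 = 174.90.

174.90 dollars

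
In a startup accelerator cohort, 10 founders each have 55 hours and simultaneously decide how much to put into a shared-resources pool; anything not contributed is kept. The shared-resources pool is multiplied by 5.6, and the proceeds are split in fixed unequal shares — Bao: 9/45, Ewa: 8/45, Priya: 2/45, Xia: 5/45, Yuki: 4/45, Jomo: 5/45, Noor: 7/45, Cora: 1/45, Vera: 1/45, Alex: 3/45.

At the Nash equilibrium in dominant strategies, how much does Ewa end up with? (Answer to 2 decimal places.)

109.76 hours

A player with share s gets back 5.6·s per unit contributed, so full contribution is dominant for anyone with s > 1/5.6 = 0.1786 and zero contribution is dominant for anyone below.
The only share above 0.1786 is Bao's 9/45, contributing 55; the remaining 9 contribute 0. Total contributed: 55.
Ewa keeps 55 and receives 5.6 × 55 × 8/45 = 54.76 from the shared-resources pool, for a payoff of 109.76.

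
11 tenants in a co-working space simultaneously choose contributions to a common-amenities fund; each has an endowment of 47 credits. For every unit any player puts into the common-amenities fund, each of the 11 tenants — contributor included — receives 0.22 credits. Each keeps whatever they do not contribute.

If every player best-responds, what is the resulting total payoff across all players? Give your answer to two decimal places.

The private return per contributed unit is 0.22 < 1, so contributing 0 is dominant for every player. At the Nash equilibrium everyone keeps their 47, and the group total is 11 × 47 = 517.

517.00 credits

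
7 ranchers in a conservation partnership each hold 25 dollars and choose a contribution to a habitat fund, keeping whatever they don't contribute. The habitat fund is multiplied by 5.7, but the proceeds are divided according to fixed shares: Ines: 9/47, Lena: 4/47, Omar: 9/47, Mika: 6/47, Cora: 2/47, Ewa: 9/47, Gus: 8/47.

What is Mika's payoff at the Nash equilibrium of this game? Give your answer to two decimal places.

Player j's private return per contributed unit is 5.7 × (j's share). Contributing is weakly dominant for j when that share is at least 1/5.7 = 0.1754, and contributing 0 is dominant otherwise.
Ines, Omar and Ewa clear that bar, contributing 25 each; the remaining 4 contribute 0. Total contributed: 75.
Mika keeps 25 and receives 5.7 × 75 × 6/47 = 54.57 from the habitat fund, for a payoff of 79.57.

79.57 dollars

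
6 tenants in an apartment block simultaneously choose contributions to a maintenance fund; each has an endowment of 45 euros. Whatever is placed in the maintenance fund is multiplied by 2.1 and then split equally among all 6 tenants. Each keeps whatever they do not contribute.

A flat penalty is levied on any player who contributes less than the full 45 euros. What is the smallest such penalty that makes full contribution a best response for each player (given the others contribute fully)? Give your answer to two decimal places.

29.25 euros

Given the others contribute fully, the best deviation is to contribute 0 (any partial contribution still incurs the fine and gives up units whose private return 0.3500 is below 1).
Deviating from 45 to 0 saves 45 euros but forfeits the deviator's share of the drop in the maintenance fund: 2.1/6 × 45 = 15.75.
So the deviation gain is 45 − 15.75 = 29.25, and the fine must be at least 29.25 euros to wipe it out.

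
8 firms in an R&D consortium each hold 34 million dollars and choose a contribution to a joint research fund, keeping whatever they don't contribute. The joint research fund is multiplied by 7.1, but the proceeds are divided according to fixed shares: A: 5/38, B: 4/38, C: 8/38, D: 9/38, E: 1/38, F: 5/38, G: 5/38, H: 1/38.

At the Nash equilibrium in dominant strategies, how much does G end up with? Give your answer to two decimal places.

Each unit j contributes comes back to j as 7.1 × (j's share), so j prefers to contribute only if that share exceeds 1/7.1 = 0.1408; otherwise keeping the unit dominates.
C and D clear that bar, contributing 34 each; the remaining 6 contribute 0. Total contributed: 68.
G keeps 34 and receives 7.1 × 68 × 5/38 = 63.53 from the joint research fund, for a payoff of 97.53.

97.53 million dollars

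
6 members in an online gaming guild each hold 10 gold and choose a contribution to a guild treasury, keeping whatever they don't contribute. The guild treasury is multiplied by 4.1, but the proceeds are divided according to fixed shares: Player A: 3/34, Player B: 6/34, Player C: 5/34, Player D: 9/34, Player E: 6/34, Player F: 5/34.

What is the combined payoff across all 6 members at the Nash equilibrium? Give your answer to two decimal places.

Player j's private return per contributed unit is 4.1 × (j's share). Contributing is weakly dominant for j when that share is at least 1/4.1 = 0.2439, and contributing 0 is dominant otherwise.
The only share above 0.2439 is Player D's 9/34, contributing 10; the remaining 5 contribute 0. Total contributed: 10.
The guild treasury pays out 4.1 × 10 = 41.00 in total (split across the unequal shares, but the aggregate is all that matters for the group sum).
The 5 free-riders keep 10 each, adding 50. Group total = 50 + 41.00 = 91.00.

91.00 gold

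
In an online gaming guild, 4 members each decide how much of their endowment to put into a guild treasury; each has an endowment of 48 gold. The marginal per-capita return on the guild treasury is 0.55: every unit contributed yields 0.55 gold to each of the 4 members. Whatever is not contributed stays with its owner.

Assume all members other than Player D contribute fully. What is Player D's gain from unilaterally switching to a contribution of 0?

21.60 gold

Switching from a contribution of 48 to 0 lets Player D keep an extra 48 gold, but lowers the guild treasury by 48, which costs Player D their own share of that drop: 0.55 × 48 = 26.40.
Net gain = 48 − 26.40 = 21.60. The private return per contributed unit (0.55) is below 1, so free-riding is indeed the best response regardless of what the others do.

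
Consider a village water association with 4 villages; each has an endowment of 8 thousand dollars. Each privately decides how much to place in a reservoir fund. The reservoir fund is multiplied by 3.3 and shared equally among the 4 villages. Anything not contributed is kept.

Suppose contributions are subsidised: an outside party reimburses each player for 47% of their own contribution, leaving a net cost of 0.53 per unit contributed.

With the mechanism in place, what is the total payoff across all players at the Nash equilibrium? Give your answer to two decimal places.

120.64 thousand dollars

Under the mechanism each unit contributed yields (3.3/4) / 0.53 = 1.5566 back to its contributor per unit of net cost, which exceeds 1, making full contribution the dominant choice for everyone.
At the Nash equilibrium everyone contributes 8. Group total payoff = 4 × (8 × 0.47 + 3.3 × 8) = 120.64.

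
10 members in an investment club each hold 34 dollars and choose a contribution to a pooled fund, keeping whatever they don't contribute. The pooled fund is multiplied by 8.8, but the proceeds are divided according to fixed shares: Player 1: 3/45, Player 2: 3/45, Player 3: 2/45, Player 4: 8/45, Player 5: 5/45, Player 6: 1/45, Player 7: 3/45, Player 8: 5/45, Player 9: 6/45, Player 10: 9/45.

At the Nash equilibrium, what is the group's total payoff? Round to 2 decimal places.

A player with share s gets back 8.8·s per unit contributed, so full contribution is dominant for anyone with s > 1/8.8 = 0.1136 and zero contribution is dominant for anyone below.
Player 4, Player 9 and Player 10 are above the threshold, contributing 34 each; the remaining 7 contribute 0. Total contributed: 102.
The pooled fund pays out 8.8 × 102 = 897.60 in total (split across the unequal shares, but the aggregate is all that matters for the group sum).
The 7 free-riders keep 34 each, adding 238. Group total = 238 + 897.60 = 1135.60.

1135.60 dollars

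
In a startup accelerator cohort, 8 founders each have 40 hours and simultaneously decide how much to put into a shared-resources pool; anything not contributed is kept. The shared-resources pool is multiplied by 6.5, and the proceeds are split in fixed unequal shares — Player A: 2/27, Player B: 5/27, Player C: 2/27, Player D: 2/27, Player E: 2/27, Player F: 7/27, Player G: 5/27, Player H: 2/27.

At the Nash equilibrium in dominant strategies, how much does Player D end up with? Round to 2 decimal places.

For player j, contributing a unit is worthwhile iff 6.5 × (j's share) ≥ 1, i.e. iff j's share is at least 0.1538.
Player B, Player F and Player G clear that bar, contributing 40 each; the remaining 5 contribute 0. Total contributed: 120.
Player D keeps 40 and receives 6.5 × 120 × 2/27 = 57.78 from the shared-resources pool, for a payoff of 97.78.

97.78 hours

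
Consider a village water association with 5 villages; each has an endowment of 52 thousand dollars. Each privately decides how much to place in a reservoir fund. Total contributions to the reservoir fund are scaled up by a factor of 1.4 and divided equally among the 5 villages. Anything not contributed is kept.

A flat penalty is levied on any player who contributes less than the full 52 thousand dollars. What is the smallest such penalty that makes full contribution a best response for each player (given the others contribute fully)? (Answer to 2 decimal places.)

Given the others contribute fully, the best deviation is to contribute 0 (any partial contribution still incurs the fine and gives up units whose private return 0.2800 is below 1).
Deviating from 52 to 0 saves 52 thousand dollars but forfeits the deviator's share of the drop in the reservoir fund: 1.4/5 × 52 = 14.56.
So the deviation gain is 52 − 14.56 = 37.44, and the fine must be at least 37.44 thousand dollars to wipe it out.

37.44 thousand dollars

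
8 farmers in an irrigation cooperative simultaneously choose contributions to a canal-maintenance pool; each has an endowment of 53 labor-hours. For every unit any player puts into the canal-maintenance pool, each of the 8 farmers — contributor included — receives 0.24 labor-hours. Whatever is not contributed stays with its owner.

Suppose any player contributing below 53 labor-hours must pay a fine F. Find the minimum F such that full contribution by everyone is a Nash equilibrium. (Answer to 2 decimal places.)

Given the others contribute fully, the best deviation is to contribute 0 (any partial contribution still incurs the fine and gives up units whose private return 0.24 is below 1).
Deviating from 53 to 0 saves 53 labor-hours but forfeits the deviator's share of the drop in the canal-maintenance pool: 0.24 × 53 = 12.72.
So the deviation gain is 53 − 12.72 = 40.28, and the fine must be at least 40.28 labor-hours to wipe it out.

40.28 labor-hours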